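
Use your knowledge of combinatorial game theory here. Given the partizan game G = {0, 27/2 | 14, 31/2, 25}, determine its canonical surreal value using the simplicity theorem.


Left options: {0, 27/2}, max = 27/2
Right options: {14, 31/2, 25}, min = 14
All options are numbers and max(Left) < min(Right), so by the simplicity theorem the value is the simplest (earliest-born) number strictly between 27/2 and 14.
No integer lies strictly between 27/2 and 14, so the value is the dyadic rational m/2^k in the interval with the smallest k (then m odd); search k = 1, 2, ...:
Denominator 2: no odd multiple of 1/2 lies strictly between 27/2 and 14.
Denominator 4: 55/4 lies strictly between 27/2 and 14 -- found.
The simplest number in the interval is 55/4.
Game value = 55/4

55/4


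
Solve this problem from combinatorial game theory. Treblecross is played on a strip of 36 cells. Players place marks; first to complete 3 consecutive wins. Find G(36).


Treblecross: place X on empty cells; 3-in-a-row wins.
Playing within two cells of an existing X lets the opponent win at once, so sensible play treats the cells i-2..i+2 around each X as dead. The player left with no safe cell loses, so this is a normal-play take-away game on strips of safe cells.
Placing X at cell i (0-indexed) of a strip of k safe cells leaves independent strips of sizes max(0, i-2) and max(0, k-i-3). Hence G(k) = mex{ G(max(0,i-2)) XOR G(max(0,k-i-3)) : 0 <= i < k }, with G(0) = 0.
G(1): splits (0,0):0^0=0 -> mex({0}) = 1
G(2): splits (0,0):0^0=0 -> mex({0}) = 1
G(3): splits (0,0):0^0=0 -> mex({0}) = 1
G(4): splits (0,1):0^1=1 (0,0):0^0=0 -> mex({0, 1}) = 2
G(5): splits (0,2):0^1=1 (0,1):0^1=1 (0,0):0^0=0 -> mex({0, 1}) = 2
G(6) = mex({1}) = 0
G(7) = mex({0, 1, 2}) = 3
G(8) = mex({0, 1, 2}) = 3
G(9) = mex({0, 2}) = 1
G(10) = mex({0, 2, 3}) = 1
G(11) = mex({0, 3}) = 1
G(12) = mex({1, 3}) = 0
G(13) = mex({0, 1, 2, 3}) = 4
G(14) = mex({0, 1, 2}) = 3
G(15) = mex({0, 1, 2}) = 3
G(16) = mex({0, 1, 2, 4}) = 3
G(17) = mex({0, 1, 3, 4}) = 2
G(18) = mex({0, 1, 3, 4}) = 2
G(19) = mex({0, 1, 3, 5}) = 2
G(20) = mex({0, 1, 2, 3, 5}) = 4
G(21) = mex({0, 1, 2, 3, 5}) = 4
G(22) = mex({1, 2, 6}) = 0
G(23) = mex({0, 1, 2, 3, 4, 6}) = 5
G(24) = mex({0, 1, 2, 3, 4}) = 5
G(25) = mex({0, 1, 3, 4, 7}) = 2
G(26) = mex({0, 1, 3, 4, 5, 7}) = 2
G(27) = mex({0, 1, 3, 5}) = 2
G(28) = mex({0, 1, 2, 5}) = 3
G(29) = mex({0, 1, 2, 4, 5, 6}) = 3
G(30) = mex({1, 2, 4, 6}) = 0
G(31) = mex({0, 1, 2, 3, 4, 6}) = 5
G(32) = mex({1, 2, 3, 4, 7}) = 0
G(33) = mex({0, 3, 7}) = 1
G(34) = mex({0, 2, 3, 5, 7}) = 1
G(35) = mex({0, 2, 3, 5, 6}) = 1
G(36) = mex({0, 1, 2, 5, 6}) = 3
Therefore G(36) = 3.

3


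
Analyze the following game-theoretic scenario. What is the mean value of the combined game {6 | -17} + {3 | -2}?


G1 = {6 | -17}, G2 = {3 | -2}
Each is a switch {a | b} with numbers a > b; its mean value is (a + b)/2, and mean value is additive over game sums: m(G1 + G2) = m(G1) + m(G2).
Mean of G1 = (6 + (-17))/2 = -11/2 = -11/2
Mean of G2 = (3 + (-2))/2 = 1/2 = 1/2
Mean of G1 + G2 = -11/2 + 1/2 = -5

-5


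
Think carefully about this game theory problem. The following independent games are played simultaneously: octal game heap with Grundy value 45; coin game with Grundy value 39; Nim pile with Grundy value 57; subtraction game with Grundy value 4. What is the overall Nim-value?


By the Sprague-Grundy theorem, the Grundy value of a sum of games is the XOR of individual Grundy values.
octal game heap: Grundy value = 45. Running XOR: 0 XOR 45 = 45
coin game: Grundy value = 39. Running XOR: 45 XOR 39 = 10
Nim pile: Grundy value = 57. Running XOR: 10 XOR 57 = 51
subtraction game: Grundy value = 4. Running XOR: 51 XOR 4 = 55
The combined Grundy value is 55.

55


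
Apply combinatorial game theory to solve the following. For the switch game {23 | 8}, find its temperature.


The game is {23 | 8}, a switch {a | b} with numbers a > b.
Cooling {a | b} by t gives {a - t | b + t}, which stops being hot when a - t = b + t, i.e. at t = (a - b)/2. So the temperature of a switch is (a - b)/2.
Temperature = (Left option - Right option) / 2
= (23 - (8)) / 2
= 15 / 2
= 15/2

15/2


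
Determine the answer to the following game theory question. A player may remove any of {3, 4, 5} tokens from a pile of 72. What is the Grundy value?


The subtraction set is S = {3, 4, 5}.
G(k) = mex{ G(k - s) : s in S, s <= k }. We compute iteratively: G(0) = 0.
G(1) = mex({}) = 0
G(2) = mex({}) = 0
G(3) = mex({0}) = 1
G(4) = mex({0}) = 1
G(5) = mex({0}) = 1
G(6) = mex({0, 1}) = 2
G(7) = mex({0, 1}) = 2
G(8) = mex({1}) = 0
G(9) = mex({1, 2}) = 0
G(10) = mex({1, 2}) = 0
G(11) = mex({0, 2}) = 1
G(12) = mex({0, 2}) = 1
Observe that G(8)..G(12) = 0, 0, 0, 1, 1 repeats G(0)..G(4) = 0, 0, 0, 1, 1.
For k >= max(S) = 5, G(k) is determined by the previous 5 values G(k-5)..G(k-1); a window of 5 consecutive values has recurred shifted by 8, so by induction G(k + 8) = G(k) for all k >= 0: the sequence is periodic from the start with period 8.
One period: G(0..7) = 0, 0, 0, 1, 1, 1, 2, 2.
72 mod 8 = 0, so G(72) = G(0) = 0.

0


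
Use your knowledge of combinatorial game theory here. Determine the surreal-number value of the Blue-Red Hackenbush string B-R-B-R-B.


Edges (from ground): B-R-B-R-B
By Berlekamp's sign-expansion rule, a Blue-Red Hackenbush stalk has the value of the surreal number whose sign sequence is the edge sequence with B -> + and R -> -.
Sign sequence: +-+-+
Trace the sign expansion in the surreal number tree, starting from 0:
Edge 1: B (sign +) -> bounds (0, +inf), value = 1
Edge 2: R (sign -) -> bounds (0, 1), value = 1/2
Edge 3: B (sign +) -> bounds (1/2, 1), value = 3/4
Edge 4: R (sign -) -> bounds (1/2, 3/4), value = 5/8
Edge 5: B (sign +) -> bounds (5/8, 3/4), value = 11/16
Game value = 11/16

11/16


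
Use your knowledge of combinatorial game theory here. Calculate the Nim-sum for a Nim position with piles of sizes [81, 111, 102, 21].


We need the XOR (exclusive or) of all pile sizes.
After XOR-ing pile 1 (size 81): 0 XOR 81 = 81
After XOR-ing pile 2 (size 111): 81 XOR 111 = 62
After XOR-ing pile 3 (size 102): 62 XOR 102 = 88
After XOR-ing pile 4 (size 21): 88 XOR 21 = 77
The Nim-value of this position is 77.

77


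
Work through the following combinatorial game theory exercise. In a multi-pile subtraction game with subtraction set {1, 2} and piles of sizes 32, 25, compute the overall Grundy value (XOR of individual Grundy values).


Subtraction set: {1, 2}
For this subtraction set, G(n) = n mod 3 (period = max + 1 = 3).
Pile 1 (size 32): G(32) = 32 mod 3 = 2
Pile 2 (size 25): G(25) = 25 mod 3 = 1
Total Grundy value = XOR of all: 2 XOR 1 = 3

3


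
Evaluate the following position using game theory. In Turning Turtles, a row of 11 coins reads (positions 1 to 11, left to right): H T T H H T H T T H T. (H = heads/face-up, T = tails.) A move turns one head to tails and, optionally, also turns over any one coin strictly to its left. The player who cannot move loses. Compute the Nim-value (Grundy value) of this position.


Coins: H T T H H T H T T H T
Key fact: a single head at position k behaves exactly like a Nim heap of size k (turning it to T and optionally flipping a coin at j < k corresponds to moving the heap from k to j, or to 0), and heads combine as a disjunctive sum (two heads at the same place would cancel, matching j XOR j = 0). So the Nim-value is the XOR of the 1-indexed positions of the heads.
Face-up positions (1-indexed): [1, 4, 5, 7, 10]
XOR 0 with 1: 0 XOR 1 = 1
XOR 1 with 4: 1 XOR 4 = 5
XOR 5 with 5: 5 XOR 5 = 0
XOR 0 with 7: 0 XOR 7 = 7
XOR 7 with 10: 7 XOR 10 = 13
Nim-value = 13

13


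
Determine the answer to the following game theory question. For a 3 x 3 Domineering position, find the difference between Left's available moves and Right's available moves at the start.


Board is 3 x 3 (rows x cols).
Left (vertical) placements: (rows-1) * cols = 2 * 3 = 6
Right (horizontal) placements: rows * (cols-1) = 3 * 2 = 6
Advantage = Left - Right = 6 - 6 = 0

0


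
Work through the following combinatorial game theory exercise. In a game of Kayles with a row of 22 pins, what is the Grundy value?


Kayles: a move removes 1 or 2 adjacent pins from a contiguous row.
Removing pins from a row of k leaves two independent rows (a, b) with a + b = k - 1 (one pin) or a + b = k - 2 (two pins); an end removal gives a = 0.
By Sprague-Grundy, G(k) = mex{ G(a) XOR G(b) } over all these splits. G(0) = 0.
G(1): splits (0,0):0^0=0 -> mex({0}) = 1
G(2): splits (0,1):0^1=1 (0,0):0^0=0 -> mex({0, 1}) = 2
G(3): splits (0,2):0^2=2 (1,1):1^1=0 (0,1):0^1=1 -> mex({0, 1, 2}) = 3
G(4): splits (0,3):0^3=3 (1,2):1^2=3 (0,2):0^2=2 (1,1):1^1=0 -> mex({0, 2, 3}) = 1
G(5): splits (0,4):0^1=1 (1,3):1^3=2 (2,2):2^2=0 (0,3):0^3=3 (1,2):1^2=3 -> mex({0, 1, 2, 3}) = 4
G(6) = mex({0, 1, 2, 4}) = 3
G(7) = mex({0, 1, 3, 4, 5}) = 2
G(8) = mex({0, 2, 3, 5, 6}) = 1
G(9) = mex({0, 1, 2, 3, 6, 7}) = 4
G(10) = mex({0, 1, 3, 4, 5, 7}) = 2
G(11) = mex({0, 1, 2, 3, 4, 5}) = 6
G(12) = mex({0, 1, 2, 3, 5, 6, 7}) = 4
G(13) = mex({0, 2, 3, 4, 6, 7}) = 1
G(14) = mex({0, 1, 4, 5, 6, 7}) = 2
G(15) = mex({0, 1, 2, 3, 4, 5, 6}) = 7
G(16) = mex({0, 2, 3, 5, 6, 7}) = 1
G(17) = mex({0, 1, 2, 3, 5, 6, 7}) = 4
G(18) = mex({0, 1, 2, 4, 5, 6}) = 3
G(19) = mex({0, 1, 3, 4, 5, 7}) = 2
G(20) = mex({0, 2, 3, 4, 5, 6, 7}) = 1
G(21) = mex({0, 1, 2, 3, 5, 6, 7}) = 4
G(22) = mex({0, 1, 2, 3, 4, 5, 7}) = 6
Therefore G(22) = 6.

6


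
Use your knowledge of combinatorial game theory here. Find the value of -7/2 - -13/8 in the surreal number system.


x = -7/2, y = -13/8
Converting to common denominator: 8
x = -28/8, y = -13/8
x - y = -7/2 - -13/8 = -15/8

-15/8


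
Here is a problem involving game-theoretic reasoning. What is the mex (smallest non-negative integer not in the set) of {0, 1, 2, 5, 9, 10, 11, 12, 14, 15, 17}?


Set = {0, 1, 2, 5, 9, 10, 11, 12, 14, 15, 17}
0 is in the set.
1 is in the set.
2 is in the set.
3 is NOT in the set. This is the mex.
mex = 3

3


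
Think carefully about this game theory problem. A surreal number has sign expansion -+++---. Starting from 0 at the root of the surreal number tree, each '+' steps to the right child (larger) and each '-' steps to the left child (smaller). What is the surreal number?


Sign expansion: -+++---
Rule: track bounds (lo, hi), initially (-inf, +inf). On '+', the current value becomes lo and we move to the simplest number in (value, hi): value + 1 if hi = +inf, otherwise the midpoint (value + hi)/2. On '-', the current value becomes hi and we move to value - 1 if lo = -inf, otherwise the midpoint (lo + value)/2.
Start at 0.
Step 1: sign = -, move left. Bounds: (-inf, 0). Value = -1
Step 2: sign = +, move right. Bounds: (-1, 0). Value = -1/2
Step 3: sign = +, move right. Bounds: (-1/2, 0). Value = -1/4
Step 4: sign = +, move right. Bounds: (-1/4, 0). Value = -1/8
Step 5: sign = -, move left. Bounds: (-1/4, -1/8). Value = -3/16
Step 6: sign = -, move left. Bounds: (-1/4, -3/16). Value = -7/32
Step 7: sign = -, move left. Bounds: (-1/4, -7/32). Value = -15/64
The surreal number with sign expansion -+++--- is -15/64.

-15/64


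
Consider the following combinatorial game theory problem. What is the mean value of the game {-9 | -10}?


Game = {-9 | -10}, a switch {a | b} with numbers a > b.
Its thermograph has left wall a - t and right wall b + t, which meet at t = (a - b)/2, where both equal (a + b)/2. So the mast (mean value) is at (a + b)/2.
Mean = (-9 + (-10))/2 = -19/2 = -19/2

-19/2


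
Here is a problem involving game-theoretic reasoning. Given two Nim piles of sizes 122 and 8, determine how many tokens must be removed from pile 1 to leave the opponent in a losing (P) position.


Piles: 122 and 8
Current XOR: 122 XOR 8 = 114 (non-zero, so this is an N-position).
To make the XOR zero, we need to find a move that balances the piles.
For pile 1 (size 122): target = 122 XOR 114 = 8
We reduce pile 1 from 122 to 8.
Tokens removed: 122 - 8 = 114
Verification: 8 XOR 8 = 0

114


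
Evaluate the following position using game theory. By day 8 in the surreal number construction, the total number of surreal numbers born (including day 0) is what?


Day 0: {|} = 0 is born. Count = 1.
Day n: the number of surreal numbers born by day n is 2^(n+1) - 1.
By day 0: 2^1 - 1 = 1
By day 1: 2^2 - 1 = 3
By day 2: 2^3 - 1 = 7
By day 3: 2^4 - 1 = 15
By day 4: 2^5 - 1 = 31
By day 5: 2^6 - 1 = 63
By day 6: 2^7 - 1 = 127
By day 7: 2^8 - 1 = 255
By day 8: 2^9 - 1 = 511
By day 8: 511 surreal numbers.

511


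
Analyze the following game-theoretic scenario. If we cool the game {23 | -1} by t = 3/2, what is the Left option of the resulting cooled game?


Original game: {23 | -1} (a switch {a | b} with a > b).
Cooling by t (for t below the temperature (a - b)/2 = 12) taxes each move by t: {a | b} cooled by t is {a - t | b + t}.
Cooling amount: t = 3/2
Cooled Left option: 23 - 3/2 = 43/2
Cooled Right option: -1 + 3/2 = 1/2
Cooled game: {43/2 | 1/2}
Left option = 43/2

43/2


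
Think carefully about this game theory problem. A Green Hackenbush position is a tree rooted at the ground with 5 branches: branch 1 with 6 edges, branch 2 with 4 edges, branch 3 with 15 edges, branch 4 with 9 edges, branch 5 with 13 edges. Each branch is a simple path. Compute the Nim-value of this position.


The tree has 5 branches from the ground vertex.
In Green Hackenbush, the Nim-value of a simple path of length k is k.
Branch 1: length 6, Nim-value = 6
Branch 2: length 4, Nim-value = 4
Branch 3: length 15, Nim-value = 15
Branch 4: length 9, Nim-value = 9
Branch 5: length 13, Nim-value = 13
Total Nim-value = XOR of all branch values:
0 XOR 6 = 6
6 XOR 4 = 2
2 XOR 15 = 13
13 XOR 9 = 4
4 XOR 13 = 9
Nim-value of the tree = 9

9


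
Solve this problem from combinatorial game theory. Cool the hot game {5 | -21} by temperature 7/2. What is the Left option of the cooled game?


Original game: {5 | -21} (a switch {a | b} with a > b).
Cooling by t (for t below the temperature (a - b)/2 = 13) taxes each move by t: {a | b} cooled by t is {a - t | b + t}.
Cooling amount: t = 7/2
Cooled Left option: 5 - 7/2 = 3/2
Cooled Right option: -21 + 7/2 = -35/2
Cooled game: {3/2 | -35/2}
Left option = 3/2

3/2


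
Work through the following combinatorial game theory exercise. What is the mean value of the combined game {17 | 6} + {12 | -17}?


G1 = {17 | 6}, G2 = {12 | -17}
Each is a switch {a | b} with numbers a > b; its mean value is (a + b)/2, and mean value is additive over game sums: m(G1 + G2) = m(G1) + m(G2).
Mean of G1 = (17 + (6))/2 = 23/2 = 23/2
Mean of G2 = (12 + (-17))/2 = -5/2 = -5/2
Mean of G1 + G2 = 23/2 + -5/2 = 9

9


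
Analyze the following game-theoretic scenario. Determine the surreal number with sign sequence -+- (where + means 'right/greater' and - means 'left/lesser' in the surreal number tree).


Sign expansion: -+-
Rule: track bounds (lo, hi), initially (-inf, +inf). On '+', the current value becomes lo and we move to the simplest number in (value, hi): value + 1 if hi = +inf, otherwise the midpoint (value + hi)/2. On '-', the current value becomes hi and we move to value - 1 if lo = -inf, otherwise the midpoint (lo + value)/2.
Start at 0.
Step 1: sign = -, move left. Bounds: (-inf, 0). Value = -1
Step 2: sign = +, move right. Bounds: (-1, 0). Value = -1/2
Step 3: sign = -, move left. Bounds: (-1, -1/2). Value = -3/4
The surreal number with sign expansion -+- is -3/4.

-3/4


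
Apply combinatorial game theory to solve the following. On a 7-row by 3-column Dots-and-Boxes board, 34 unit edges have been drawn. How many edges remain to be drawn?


Grid: 7 x 3 boxes, i.e. 8 rows and 4 columns of dots.
Horizontal edges: (rows + 1) * cols = 8 * 3 = 24
Vertical edges: rows * (cols + 1) = 7 * 4 = 28
Total edges: 24 + 28 = 52
Edges drawn: 34
Remaining: 52 - 34 = 18

18


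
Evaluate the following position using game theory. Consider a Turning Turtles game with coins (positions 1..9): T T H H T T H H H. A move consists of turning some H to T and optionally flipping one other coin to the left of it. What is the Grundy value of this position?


Coins: T T H H T T H H H
Key fact: a single head at position k behaves exactly like a Nim heap of size k (turning it to T and optionally flipping a coin at j < k corresponds to moving the heap from k to j, or to 0), and heads combine as a disjunctive sum (two heads at the same place would cancel, matching j XOR j = 0). So the Nim-value is the XOR of the 1-indexed positions of the heads.
Face-up positions (1-indexed): [3, 4, 7, 8, 9]
XOR 0 with 3: 0 XOR 3 = 3
XOR 3 with 4: 3 XOR 4 = 7
XOR 7 with 7: 7 XOR 7 = 0
XOR 0 with 8: 0 XOR 8 = 8
XOR 8 with 9: 8 XOR 9 = 1
Nim-value = 1

1


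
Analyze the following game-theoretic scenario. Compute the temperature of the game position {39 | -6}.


The game is {39 | -6}, a switch {a | b} with numbers a > b.
Cooling {a | b} by t gives {a - t | b + t}, which stops being hot when a - t = b + t, i.e. at t = (a - b)/2. So the temperature of a switch is (a - b)/2.
Temperature = (Left option - Right option) / 2
= (39 - (-6)) / 2
= 45 / 2
= 45/2

45/2


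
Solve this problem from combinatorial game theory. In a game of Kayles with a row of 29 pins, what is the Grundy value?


Kayles: a move removes 1 or 2 adjacent pins from a contiguous row.
Removing pins from a row of k leaves two independent rows (a, b) with a + b = k - 1 (one pin) or a + b = k - 2 (two pins); an end removal gives a = 0.
By Sprague-Grundy, G(k) = mex{ G(a) XOR G(b) } over all these splits. G(0) = 0.
G(1): splits (0,0):0^0=0 -> mex({0}) = 1
G(2): splits (0,1):0^1=1 (0,0):0^0=0 -> mex({0, 1}) = 2
G(3): splits (0,2):0^2=2 (1,1):1^1=0 (0,1):0^1=1 -> mex({0, 1, 2}) = 3
G(4): splits (0,3):0^3=3 (1,2):1^2=3 (0,2):0^2=2 (1,1):1^1=0 -> mex({0, 2, 3}) = 1
G(5): splits (0,4):0^1=1 (1,3):1^3=2 (2,2):2^2=0 (0,3):0^3=3 (1,2):1^2=3 -> mex({0, 1, 2, 3}) = 4
G(6) = mex({0, 1, 2, 4}) = 3
G(7) = mex({0, 1, 3, 4, 5}) = 2
G(8) = mex({0, 2, 3, 5, 6}) = 1
G(9) = mex({0, 1, 2, 3, 6, 7}) = 4
G(10) = mex({0, 1, 3, 4, 5, 7}) = 2
G(11) = mex({0, 1, 2, 3, 4, 5}) = 6
G(12) = mex({0, 1, 2, 3, 5, 6, 7}) = 4
G(13) = mex({0, 2, 3, 4, 6, 7}) = 1
G(14) = mex({0, 1, 4, 5, 6, 7}) = 2
G(15) = mex({0, 1, 2, 3, 4, 5, 6}) = 7
G(16) = mex({0, 2, 3, 5, 6, 7}) = 1
G(17) = mex({0, 1, 2, 3, 5, 6, 7}) = 4
G(18) = mex({0, 1, 2, 4, 5, 6}) = 3
G(19) = mex({0, 1, 3, 4, 5, 7}) = 2
G(20) = mex({0, 2, 3, 4, 5, 6, 7}) = 1
G(21) = mex({0, 1, 2, 3, 5, 6, 7}) = 4
G(22) = mex({0, 1, 2, 3, 4, 5, 7}) = 6
G(23) = mex({0, 1, 2, 3, 4, 5, 6}) = 7
G(24) = mex({0, 1, 2, 3, 5, 6, 7}) = 4
G(25) = mex({0, 2, 3, 4, 6, 7}) = 1
G(26) = mex({0, 1, 3, 4, 5, 6, 7}) = 2
G(27) = mex({0, 1, 2, 3, 4, 5, 6, 7}) = 8
G(28) = mex({0, 1, 2, 3, 4, 6, 7, 8}) = 5
G(29) = mex({0, 1, 2, 3, 5, 6, 7, 8, 9}) = 4
Therefore G(29) = 4.

4


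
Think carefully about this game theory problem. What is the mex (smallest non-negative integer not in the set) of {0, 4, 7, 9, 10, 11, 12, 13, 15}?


Set = {0, 4, 7, 9, 10, 11, 12, 13, 15}
0 is in the set.
1 is NOT in the set. This is the mex.
mex = 1

1


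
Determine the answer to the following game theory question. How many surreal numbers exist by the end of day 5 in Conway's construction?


Day 0: {|} = 0 is born. Count = 1.
Day n: the number of surreal numbers born by day n is 2^(n+1) - 1.
By day 0: 2^1 - 1 = 1
By day 1: 2^2 - 1 = 3
By day 2: 2^3 - 1 = 7
By day 3: 2^4 - 1 = 15
By day 4: 2^5 - 1 = 31
By day 5: 2^6 - 1 = 63
By day 5: 63 surreal numbers.

63


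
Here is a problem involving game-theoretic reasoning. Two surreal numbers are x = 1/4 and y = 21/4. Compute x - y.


x = 1/4, y = 21/4
Converting to common denominator: 4
x = 1/4, y = 21/4
x - y = 1/4 - 21/4 = -5

-5


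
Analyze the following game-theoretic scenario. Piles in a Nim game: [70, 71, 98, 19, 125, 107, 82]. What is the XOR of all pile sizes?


We need the XOR (exclusive or) of all pile sizes.
After XOR-ing pile 1 (size 70): 0 XOR 70 = 70
After XOR-ing pile 2 (size 71): 70 XOR 71 = 1
After XOR-ing pile 3 (size 98): 1 XOR 98 = 99
After XOR-ing pile 4 (size 19): 99 XOR 19 = 112
After XOR-ing pile 5 (size 125): 112 XOR 125 = 13
After XOR-ing pile 6 (size 107): 13 XOR 107 = 102
After XOR-ing pile 7 (size 82): 102 XOR 82 = 52
The Nim-value of this position is 52.

52


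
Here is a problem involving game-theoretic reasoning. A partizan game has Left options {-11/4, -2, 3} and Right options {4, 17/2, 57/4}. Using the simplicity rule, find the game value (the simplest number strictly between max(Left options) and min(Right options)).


Left options: {-11/4, -2, 3}, max = 3
Right options: {4, 17/2, 57/4}, min = 4
All options are numbers and max(Left) < min(Right), so by the simplicity theorem the value is the simplest (earliest-born) number strictly between 3 and 4.
No integer lies strictly between 3 and 4, so the value is the dyadic rational m/2^k in the interval with the smallest k (then m odd); search k = 1, 2, ...:
Denominator 2: 7/2 lies strictly between 3 and 4 -- found.
The simplest number in the interval is 7/2.
Game value = 7/2

7/2


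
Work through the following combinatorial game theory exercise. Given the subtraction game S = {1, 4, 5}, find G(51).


The subtraction set is S = {1, 4, 5}.
G(k) = mex{ G(k - s) : s in S, s <= k }. We compute iteratively: G(0) = 0.
G(1) = mex({0}) = 1
G(2) = mex({1}) = 0
G(3) = mex({0}) = 1
G(4) = mex({0, 1}) = 2
G(5) = mex({0, 1, 2}) = 3
G(6) = mex({0, 1, 3}) = 2
G(7) = mex({0, 1, 2}) = 3
G(8) = mex({1, 2, 3}) = 0
G(9) = mex({0, 2, 3}) = 1
G(10) = mex({1, 2, 3}) = 0
G(11) = mex({0, 2, 3}) = 1
G(12) = mex({0, 1, 3}) = 2
Observe that G(8)..G(12) = 0, 1, 0, 1, 2 repeats G(0)..G(4) = 0, 1, 0, 1, 2.
For k >= max(S) = 5, G(k) is determined by the previous 5 values G(k-5)..G(k-1); a window of 5 consecutive values has recurred shifted by 8, so by induction G(k + 8) = G(k) for all k >= 0: the sequence is periodic from the start with period 8.
One period: G(0..7) = 0, 1, 0, 1, 2, 3, 2, 3.
51 mod 8 = 3, so G(51) = G(3) = 1.

1


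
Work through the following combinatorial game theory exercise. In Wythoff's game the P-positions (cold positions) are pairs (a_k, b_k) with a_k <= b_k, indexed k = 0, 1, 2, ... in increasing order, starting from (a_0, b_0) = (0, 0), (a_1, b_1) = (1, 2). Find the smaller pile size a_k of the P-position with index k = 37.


By Wythoff's theorem, a_k = floor(k * phi) and b_k = floor(k * phi^2) = a_k + k, where phi = (1 + sqrt(5))/2 is the golden ratio.
phi = (1 + sqrt(5))/2 = 1.618034
k = 37
k * phi = 37 * 1.618034 = 59.867258
a_37 = floor(k * phi) = 59

59


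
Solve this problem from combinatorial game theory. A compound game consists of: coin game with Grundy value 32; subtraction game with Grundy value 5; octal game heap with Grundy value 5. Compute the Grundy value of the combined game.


By the Sprague-Grundy theorem, the Grundy value of a sum of games is the XOR of individual Grundy values.
coin game: Grundy value = 32. Running XOR: 0 XOR 32 = 32
subtraction game: Grundy value = 5. Running XOR: 32 XOR 5 = 37
octal game heap: Grundy value = 5. Running XOR: 37 XOR 5 = 32
The combined Grundy value is 32.

32


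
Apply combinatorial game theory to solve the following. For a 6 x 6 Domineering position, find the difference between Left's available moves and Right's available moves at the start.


Board is 6 x 6 (rows x cols).
Left (vertical) placements: (rows-1) * cols = 5 * 6 = 30
Right (horizontal) placements: rows * (cols-1) = 6 * 5 = 30
Advantage = Left - Right = 30 - 30 = 0

0


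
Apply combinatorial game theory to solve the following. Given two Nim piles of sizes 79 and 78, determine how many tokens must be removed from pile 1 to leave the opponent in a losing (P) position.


Piles: 79 and 78
Current XOR: 79 XOR 78 = 1 (non-zero, so this is an N-position).
To make the XOR zero, we need to find a move that balances the piles.
For pile 1 (size 79): target = 79 XOR 1 = 78
We reduce pile 1 from 79 to 78.
Tokens removed: 79 - 78 = 1
Verification: 78 XOR 78 = 0

1


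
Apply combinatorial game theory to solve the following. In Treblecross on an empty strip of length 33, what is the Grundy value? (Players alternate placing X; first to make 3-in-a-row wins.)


Treblecross: place X on empty cells; 3-in-a-row wins.
Playing within two cells of an existing X lets the opponent win at once, so sensible play treats the cells i-2..i+2 around each X as dead. The player left with no safe cell loses, so this is a normal-play take-away game on strips of safe cells.
Placing X at cell i (0-indexed) of a strip of k safe cells leaves independent strips of sizes max(0, i-2) and max(0, k-i-3). Hence G(k) = mex{ G(max(0,i-2)) XOR G(max(0,k-i-3)) : 0 <= i < k }, with G(0) = 0.
G(1): splits (0,0):0^0=0 -> mex({0}) = 1
G(2): splits (0,0):0^0=0 -> mex({0}) = 1
G(3): splits (0,0):0^0=0 -> mex({0}) = 1
G(4): splits (0,1):0^1=1 (0,0):0^0=0 -> mex({0, 1}) = 2
G(5): splits (0,2):0^1=1 (0,1):0^1=1 (0,0):0^0=0 -> mex({0, 1}) = 2
G(6) = mex({1}) = 0
G(7) = mex({0, 1, 2}) = 3
G(8) = mex({0, 1, 2}) = 3
G(9) = mex({0, 2}) = 1
G(10) = mex({0, 2, 3}) = 1
G(11) = mex({0, 3}) = 1
G(12) = mex({1, 3}) = 0
G(13) = mex({0, 1, 2, 3}) = 4
G(14) = mex({0, 1, 2}) = 3
G(15) = mex({0, 1, 2}) = 3
G(16) = mex({0, 1, 2, 4}) = 3
G(17) = mex({0, 1, 3, 4}) = 2
G(18) = mex({0, 1, 3, 4}) = 2
G(19) = mex({0, 1, 3, 5}) = 2
G(20) = mex({0, 1, 2, 3, 5}) = 4
G(21) = mex({0, 1, 2, 3, 5}) = 4
G(22) = mex({1, 2, 6}) = 0
G(23) = mex({0, 1, 2, 3, 4, 6}) = 5
G(24) = mex({0, 1, 2, 3, 4}) = 5
G(25) = mex({0, 1, 3, 4, 7}) = 2
G(26) = mex({0, 1, 3, 4, 5, 7}) = 2
G(27) = mex({0, 1, 3, 5}) = 2
G(28) = mex({0, 1, 2, 5}) = 3
G(29) = mex({0, 1, 2, 4, 5, 6}) = 3
G(30) = mex({1, 2, 4, 6}) = 0
G(31) = mex({0, 1, 2, 3, 4, 6}) = 5
G(32) = mex({1, 2, 3, 4, 7}) = 0
G(33) = mex({0, 3, 7}) = 1
Therefore G(33) = 1.

1


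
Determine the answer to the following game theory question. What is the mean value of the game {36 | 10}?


Game = {36 | 10}, a switch {a | b} with numbers a > b.
Its thermograph has left wall a - t and right wall b + t, which meet at t = (a - b)/2, where both equal (a + b)/2. So the mast (mean value) is at (a + b)/2.
Mean = (36 + (10))/2 = 46/2 = 23

23


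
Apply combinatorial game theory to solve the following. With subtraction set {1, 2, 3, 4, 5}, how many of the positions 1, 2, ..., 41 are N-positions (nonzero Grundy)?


Subtraction set S = {1, 2, 3, 4, 5}, so G(n) = n mod 6.
G(n) = 0 when n is a multiple of 6.
Multiples of 6 in [1, 41]: 6
N-positions (nonzero Grundy) = 41 - 6 = 35

35


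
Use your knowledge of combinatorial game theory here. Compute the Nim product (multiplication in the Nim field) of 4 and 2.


Nim multiplication is bilinear over XOR: (u XOR v) * w = (u*w) XOR (v*w).
So we split each operand into its bit components and XOR the pairwise Nim products.
4 = 4 (as XOR of powers of 2).
2 = 2 (as XOR of powers of 2).
Using the standard Nim-product table on single bits:
  2*2 = 3,   2*4 = 8,   2*8 = 12,
  4*4 = 6,   4*8 = 11,  8*8 = 13,
and  1*x = x (identity), k*l = l*k (commutative).
Pairwise Nim products:
  4 * 2 = 8
XOR them: 8 = 8.
Result: 4 * 2 = 8 (in Nim).

8


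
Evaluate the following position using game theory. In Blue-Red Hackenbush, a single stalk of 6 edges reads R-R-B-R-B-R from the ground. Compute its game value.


Edges (from ground): R-R-B-R-B-R
By Berlekamp's sign-expansion rule, a Blue-Red Hackenbush stalk has the value of the surreal number whose sign sequence is the edge sequence with B -> + and R -> -.
Sign sequence: --+-+-
Trace the sign expansion in the surreal number tree, starting from 0:
Edge 1: R (sign -) -> bounds (-inf, 0), value = -1
Edge 2: R (sign -) -> bounds (-inf, -1), value = -2
Edge 3: B (sign +) -> bounds (-2, -1), value = -3/2
Edge 4: R (sign -) -> bounds (-2, -3/2), value = -7/4
Edge 5: B (sign +) -> bounds (-7/4, -3/2), value = -13/8
Edge 6: R (sign -) -> bounds (-7/4, -13/8), value = -27/16
Game value = -27/16

-27/16


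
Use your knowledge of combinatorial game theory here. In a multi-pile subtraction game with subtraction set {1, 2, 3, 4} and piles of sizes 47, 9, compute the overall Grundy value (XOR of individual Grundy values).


Subtraction set: {1, 2, 3, 4}
For this subtraction set, G(n) = n mod 5 (period = max + 1 = 5).
Pile 1 (size 47): G(47) = 47 mod 5 = 2
Pile 2 (size 9): G(9) = 9 mod 5 = 4
Total Grundy value = XOR of all: 2 XOR 4 = 6

6


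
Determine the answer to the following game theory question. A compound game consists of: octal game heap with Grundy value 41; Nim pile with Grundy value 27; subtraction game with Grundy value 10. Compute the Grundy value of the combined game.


By the Sprague-Grundy theorem, the Grundy value of a sum of games is the XOR of individual Grundy values.
octal game heap: Grundy value = 41. Running XOR: 0 XOR 41 = 41
Nim pile: Grundy value = 27. Running XOR: 41 XOR 27 = 50
subtraction game: Grundy value = 10. Running XOR: 50 XOR 10 = 56
The combined Grundy value is 56.

56


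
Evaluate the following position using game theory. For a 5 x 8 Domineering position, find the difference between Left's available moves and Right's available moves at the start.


Board is 5 x 8 (rows x cols).
Left (vertical) placements: (rows-1) * cols = 4 * 8 = 32
Right (horizontal) placements: rows * (cols-1) = 5 * 7 = 35
Advantage = Left - Right = 32 - 35 = -3

-3


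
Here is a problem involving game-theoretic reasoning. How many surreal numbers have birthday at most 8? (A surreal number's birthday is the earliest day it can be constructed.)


Day 0: {|} = 0 is born. Count = 1.
Day n: the number of surreal numbers born by day n is 2^(n+1) - 1.
By day 0: 2^1 - 1 = 1
By day 1: 2^2 - 1 = 3
By day 2: 2^3 - 1 = 7
By day 3: 2^4 - 1 = 15
By day 4: 2^5 - 1 = 31
By day 5: 2^6 - 1 = 63
By day 6: 2^7 - 1 = 127
By day 7: 2^8 - 1 = 255
By day 8: 2^9 - 1 = 511
By day 8: 511 surreal numbers.

511


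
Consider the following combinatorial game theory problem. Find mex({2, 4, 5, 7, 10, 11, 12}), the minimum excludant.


Set = {2, 4, 5, 7, 10, 11, 12}
0 is NOT in the set. This is the mex.
mex = 0

0


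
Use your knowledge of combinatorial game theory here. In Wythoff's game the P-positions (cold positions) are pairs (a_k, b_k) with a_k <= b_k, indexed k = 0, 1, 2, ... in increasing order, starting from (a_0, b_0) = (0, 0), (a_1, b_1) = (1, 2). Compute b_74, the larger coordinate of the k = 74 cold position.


By Wythoff's theorem, a_k = floor(k * phi) and b_k = floor(k * phi^2) = a_k + k, where phi = (1 + sqrt(5))/2 is the golden ratio.
phi = (1 + sqrt(5))/2 = 1.618034
phi^2 = phi + 1 = 2.618034
k = 74
k * phi^2 = 74 * 2.618034 = 193.734515
b_74 = floor(k * phi^2) = 193 (check: a_74 + k = 119 + 74 = 193)

193


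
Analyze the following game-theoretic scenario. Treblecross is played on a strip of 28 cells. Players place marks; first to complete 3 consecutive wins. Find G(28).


Treblecross: place X on empty cells; 3-in-a-row wins.
Playing within two cells of an existing X lets the opponent win at once, so sensible play treats the cells i-2..i+2 around each X as dead. The player left with no safe cell loses, so this is a normal-play take-away game on strips of safe cells.
Placing X at cell i (0-indexed) of a strip of k safe cells leaves independent strips of sizes max(0, i-2) and max(0, k-i-3). Hence G(k) = mex{ G(max(0,i-2)) XOR G(max(0,k-i-3)) : 0 <= i < k }, with G(0) = 0.
G(1): splits (0,0):0^0=0 -> mex({0}) = 1
G(2): splits (0,0):0^0=0 -> mex({0}) = 1
G(3): splits (0,0):0^0=0 -> mex({0}) = 1
G(4): splits (0,1):0^1=1 (0,0):0^0=0 -> mex({0, 1}) = 2
G(5): splits (0,2):0^1=1 (0,1):0^1=1 (0,0):0^0=0 -> mex({0, 1}) = 2
G(6) = mex({1}) = 0
G(7) = mex({0, 1, 2}) = 3
G(8) = mex({0, 1, 2}) = 3
G(9) = mex({0, 2}) = 1
G(10) = mex({0, 2, 3}) = 1
G(11) = mex({0, 3}) = 1
G(12) = mex({1, 3}) = 0
G(13) = mex({0, 1, 2, 3}) = 4
G(14) = mex({0, 1, 2}) = 3
G(15) = mex({0, 1, 2}) = 3
G(16) = mex({0, 1, 2, 4}) = 3
G(17) = mex({0, 1, 3, 4}) = 2
G(18) = mex({0, 1, 3, 4}) = 2
G(19) = mex({0, 1, 3, 5}) = 2
G(20) = mex({0, 1, 2, 3, 5}) = 4
G(21) = mex({0, 1, 2, 3, 5}) = 4
G(22) = mex({1, 2, 6}) = 0
G(23) = mex({0, 1, 2, 3, 4, 6}) = 5
G(24) = mex({0, 1, 2, 3, 4}) = 5
G(25) = mex({0, 1, 3, 4, 7}) = 2
G(26) = mex({0, 1, 3, 4, 5, 7}) = 2
G(27) = mex({0, 1, 3, 5}) = 2
G(28) = mex({0, 1, 2, 5}) = 3
Therefore G(28) = 3.

3


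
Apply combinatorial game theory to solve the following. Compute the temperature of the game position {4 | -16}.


The game is {4 | -16}, a switch {a | b} with numbers a > b.
Cooling {a | b} by t gives {a - t | b + t}, which stops being hot when a - t = b + t, i.e. at t = (a - b)/2. So the temperature of a switch is (a - b)/2.
Temperature = (Left option - Right option) / 2
= (4 - (-16)) / 2
= 20 / 2
= 10

10


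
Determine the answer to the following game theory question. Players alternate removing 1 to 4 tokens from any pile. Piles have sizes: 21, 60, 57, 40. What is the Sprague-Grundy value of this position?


Subtraction set: {1, 2, 3, 4}
For this subtraction set, G(n) = n mod 5 (period = max + 1 = 5).
Pile 1 (size 21): G(21) = 21 mod 5 = 1
Pile 2 (size 60): G(60) = 60 mod 5 = 0
Pile 3 (size 57): G(57) = 57 mod 5 = 2
Pile 4 (size 40): G(40) = 40 mod 5 = 0
Total Grundy value = XOR of all: 1 XOR 0 XOR 2 XOR 0 = 3

3


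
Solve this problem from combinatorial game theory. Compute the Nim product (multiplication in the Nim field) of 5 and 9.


Nim multiplication is bilinear over XOR: (u XOR v) * w = (u*w) XOR (v*w).
So we split each operand into its bit components and XOR the pairwise Nim products.
5 = 1 + 4 (as XOR of powers of 2).
9 = 1 + 8 (as XOR of powers of 2).
Using the standard Nim-product table on single bits:
  2*2 = 3,   2*4 = 8,   2*8 = 12,
  4*4 = 6,   4*8 = 11,  8*8 = 13,
and  1*x = x (identity), k*l = l*k (commutative).
Pairwise Nim products:
  1 * 1 = 1
  1 * 8 = 8
  4 * 1 = 4
  4 * 8 = 11
XOR them: 1 XOR 8 XOR 4 XOR 11 = 6.
Result: 5 * 9 = 6 (in Nim).

6


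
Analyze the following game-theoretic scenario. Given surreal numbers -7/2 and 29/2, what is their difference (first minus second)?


x = -7/2, y = 29/2
Converting to common denominator: 2
x = -7/2, y = 29/2
x - y = -7/2 - 29/2 = -18

-18


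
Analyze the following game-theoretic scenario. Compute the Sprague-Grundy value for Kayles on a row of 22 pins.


Kayles: a move removes 1 or 2 adjacent pins from a contiguous row.
Removing pins from a row of k leaves two independent rows (a, b) with a + b = k - 1 (one pin) or a + b = k - 2 (two pins); an end removal gives a = 0.
By Sprague-Grundy, G(k) = mex{ G(a) XOR G(b) } over all these splits. G(0) = 0.
G(1): splits (0,0):0^0=0 -> mex({0}) = 1
G(2): splits (0,1):0^1=1 (0,0):0^0=0 -> mex({0, 1}) = 2
G(3): splits (0,2):0^2=2 (1,1):1^1=0 (0,1):0^1=1 -> mex({0, 1, 2}) = 3
G(4): splits (0,3):0^3=3 (1,2):1^2=3 (0,2):0^2=2 (1,1):1^1=0 -> mex({0, 2, 3}) = 1
G(5): splits (0,4):0^1=1 (1,3):1^3=2 (2,2):2^2=0 (0,3):0^3=3 (1,2):1^2=3 -> mex({0, 1, 2, 3}) = 4
G(6) = mex({0, 1, 2, 4}) = 3
G(7) = mex({0, 1, 3, 4, 5}) = 2
G(8) = mex({0, 2, 3, 5, 6}) = 1
G(9) = mex({0, 1, 2, 3, 6, 7}) = 4
G(10) = mex({0, 1, 3, 4, 5, 7}) = 2
G(11) = mex({0, 1, 2, 3, 4, 5}) = 6
G(12) = mex({0, 1, 2, 3, 5, 6, 7}) = 4
G(13) = mex({0, 2, 3, 4, 6, 7}) = 1
G(14) = mex({0, 1, 4, 5, 6, 7}) = 2
G(15) = mex({0, 1, 2, 3, 4, 5, 6}) = 7
G(16) = mex({0, 2, 3, 5, 6, 7}) = 1
G(17) = mex({0, 1, 2, 3, 5, 6, 7}) = 4
G(18) = mex({0, 1, 2, 4, 5, 6}) = 3
G(19) = mex({0, 1, 3, 4, 5, 7}) = 2
G(20) = mex({0, 2, 3, 4, 5, 6, 7}) = 1
G(21) = mex({0, 1, 2, 3, 5, 6, 7}) = 4
G(22) = mex({0, 1, 2, 3, 4, 5, 7}) = 6
Therefore G(22) = 6.

6


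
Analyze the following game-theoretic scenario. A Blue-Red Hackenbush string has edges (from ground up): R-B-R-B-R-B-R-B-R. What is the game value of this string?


Edges (from ground): R-B-R-B-R-B-R-B-R
By Berlekamp's sign-expansion rule, a Blue-Red Hackenbush stalk has the value of the surreal number whose sign sequence is the edge sequence with B -> + and R -> -.
Sign sequence: -+-+-+-+-
Trace the sign expansion in the surreal number tree, starting from 0:
Edge 1: R (sign -) -> bounds (-inf, 0), value = -1
Edge 2: B (sign +) -> bounds (-1, 0), value = -1/2
Edge 3: R (sign -) -> bounds (-1, -1/2), value = -3/4
Edge 4: B (sign +) -> bounds (-3/4, -1/2), value = -5/8
Edge 5: R (sign -) -> bounds (-3/4, -5/8), value = -11/16
Edge 6: B (sign +) -> bounds (-11/16, -5/8), value = -21/32
Edge 7: R (sign -) -> bounds (-11/16, -21/32), value = -43/64
Edge 8: B (sign +) -> bounds (-43/64, -21/32), value = -85/128
Edge 9: R (sign -) -> bounds (-43/64, -85/128), value = -171/256
Game value = -171/256

-171/256


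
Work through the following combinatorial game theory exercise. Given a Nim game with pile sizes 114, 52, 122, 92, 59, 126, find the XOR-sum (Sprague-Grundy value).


We need the XOR (exclusive or) of all pile sizes.
After XOR-ing pile 1 (size 114): 0 XOR 114 = 114
After XOR-ing pile 2 (size 52): 114 XOR 52 = 70
After XOR-ing pile 3 (size 122): 70 XOR 122 = 60
After XOR-ing pile 4 (size 92): 60 XOR 92 = 96
After XOR-ing pile 5 (size 59): 96 XOR 59 = 91
After XOR-ing pile 6 (size 126): 91 XOR 126 = 37
The Nim-value of this position is 37.

37


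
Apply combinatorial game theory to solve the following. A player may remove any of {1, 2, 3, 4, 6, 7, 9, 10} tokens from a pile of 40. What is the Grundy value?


The subtraction set is S = {1, 2, 3, 4, 6, 7, 9, 10}.
G(k) = mex{ G(k - s) : s in S, s <= k }. We compute iteratively: G(0) = 0.
G(1) = mex({0}) = 1
G(2) = mex({0, 1}) = 2
G(3) = mex({0, 1, 2}) = 3
G(4) = mex({0, 1, 2, 3}) = 4
G(5) = mex({1, 2, 3, 4}) = 0
G(6) = mex({0, 2, 3, 4}) = 1
G(7) = mex({0, 1, 3, 4}) = 2
G(8) = mex({0, 1, 2, 4}) = 3
G(9) = mex({0, 1, 2, 3}) = 4
G(10) = mex({0, 1, 2, 3, 4}) = 5
G(11) = mex({0, 1, 2, 3, 4, 5}) = 6
G(12) = mex({0, 1, 2, 3, 4, 5, 6}) = 7
G(13) = mex({1, 2, 3, 4, 5, 6, 7}) = 0
G(14) = mex({0, 2, 3, 4, 5, 6, 7}) = 1
G(15) = mex({0, 1, 3, 4, 6, 7}) = 2
G(16) = mex({0, 1, 2, 4, 5, 7}) = 3
G(17) = mex({0, 1, 2, 3, 5, 6}) = 4
G(18) = mex({1, 2, 3, 4, 6, 7}) = 0
G(19) = mex({0, 2, 3, 4, 5, 7}) = 1
G(20) = mex({0, 1, 3, 4, 5, 6}) = 2
G(21) = mex({0, 1, 2, 4, 6, 7}) = 3
G(22) = mex({0, 1, 2, 3, 7}) = 4
Observe that G(13)..G(22) = 0, 1, 2, 3, 4, 0, 1, 2, 3, 4 repeats G(0)..G(9) = 0, 1, 2, 3, 4, 0, 1, 2, 3, 4.
For k >= max(S) = 10, G(k) is determined by the previous 10 values G(k-10)..G(k-1); a window of 10 consecutive values has recurred shifted by 13, so by induction G(k + 13) = G(k) for all k >= 0: the sequence is periodic from the start with period 13.
One period: G(0..12) = 0, 1, 2, 3, 4, 0, 1, 2, 3, 4, 5, 6, 7.
40 mod 13 = 1, so G(40) = G(1) = 1.

1


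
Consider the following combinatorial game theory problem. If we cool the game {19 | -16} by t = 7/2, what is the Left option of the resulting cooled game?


Original game: {19 | -16} (a switch {a | b} with a > b).
Cooling by t (for t below the temperature (a - b)/2 = 35/2) taxes each move by t: {a | b} cooled by t is {a - t | b + t}.
Cooling amount: t = 7/2
Cooled Left option: 19 - 7/2 = 31/2
Cooled Right option: -16 + 7/2 = -25/2
Cooled game: {31/2 | -25/2}
Left option = 31/2

31/2


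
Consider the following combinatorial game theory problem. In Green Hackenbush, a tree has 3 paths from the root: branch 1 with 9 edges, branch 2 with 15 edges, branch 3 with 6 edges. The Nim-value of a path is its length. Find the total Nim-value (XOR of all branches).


The tree has 3 branches from the ground vertex.
In Green Hackenbush, the Nim-value of a simple path of length k is k.
Branch 1: length 9, Nim-value = 9
Branch 2: length 15, Nim-value = 15
Branch 3: length 6, Nim-value = 6
Total Nim-value = XOR of all branch values:
0 XOR 9 = 9
9 XOR 15 = 6
6 XOR 6 = 0
Nim-value of the tree = 0

0


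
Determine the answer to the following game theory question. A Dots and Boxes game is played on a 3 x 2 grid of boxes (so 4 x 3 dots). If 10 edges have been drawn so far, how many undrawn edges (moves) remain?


Grid: 3 x 2 boxes, i.e. 4 rows and 3 columns of dots.
Horizontal edges: (rows + 1) * cols = 4 * 2 = 8
Vertical edges: rows * (cols + 1) = 3 * 3 = 9
Total edges: 8 + 9 = 17
Edges drawn: 10
Remaining: 17 - 10 = 7

7


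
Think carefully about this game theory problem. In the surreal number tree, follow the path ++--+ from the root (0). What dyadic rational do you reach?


Sign expansion: ++--+
Rule: track bounds (lo, hi), initially (-inf, +inf). On '+', the current value becomes lo and we move to the simplest number in (value, hi): value + 1 if hi = +inf, otherwise the midpoint (value + hi)/2. On '-', the current value becomes hi and we move to value - 1 if lo = -inf, otherwise the midpoint (lo + value)/2.
Start at 0.
Step 1: sign = +, move right. Bounds: (0, +inf). Value = 1
Step 2: sign = +, move right. Bounds: (1, +inf). Value = 2
Step 3: sign = -, move left. Bounds: (1, 2). Value = 3/2
Step 4: sign = -, move left. Bounds: (1, 3/2). Value = 5/4
Step 5: sign = +, move right. Bounds: (5/4, 3/2). Value = 11/8
The surreal number with sign expansion ++--+ is 11/8.

11/8
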